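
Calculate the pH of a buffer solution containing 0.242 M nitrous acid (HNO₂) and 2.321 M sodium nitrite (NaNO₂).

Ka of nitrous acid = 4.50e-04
pH = 4.33

pKa = -log(4.50e-04) = 3.35. pH = pKa + log([A⁻]/[HA]) = 3.35 + log(2.321/0.242)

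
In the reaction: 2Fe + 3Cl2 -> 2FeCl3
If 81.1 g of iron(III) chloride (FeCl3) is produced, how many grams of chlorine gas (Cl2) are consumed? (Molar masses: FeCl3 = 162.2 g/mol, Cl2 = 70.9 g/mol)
Moles of FeCl3 = 81.1 g ÷ 162.2 g/mol = 0.5 mol
Mole ratio: 3 mol Cl2 / 2 mol FeCl3
Moles of Cl2 = 0.5 × (3/2) = 0.75 mol
Mass of Cl2 = 0.75 mol × 70.9 g/mol = 53.18 g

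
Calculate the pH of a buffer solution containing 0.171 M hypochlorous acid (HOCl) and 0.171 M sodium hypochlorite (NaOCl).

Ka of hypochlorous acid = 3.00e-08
pH = 7.52

pKa = -log(3.00e-08) = 7.52. pH = pKa + log([A⁻]/[HA]) = 7.52 + log(0.171/0.171)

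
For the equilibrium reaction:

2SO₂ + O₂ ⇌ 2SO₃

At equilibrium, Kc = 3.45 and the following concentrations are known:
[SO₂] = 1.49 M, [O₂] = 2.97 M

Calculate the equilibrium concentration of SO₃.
[SO₃] = 4.7695 M

Kc = ([SO₃]^2) / ([SO₂]^2 × [O₂]) = 3.45
[SO₃]^2 = Kc · (reactant terms)/(other product terms) = 3.45 · 6.5937 / 1 = 22.748
[SO₃] = (22.748)^(1/2) = 4.7695 M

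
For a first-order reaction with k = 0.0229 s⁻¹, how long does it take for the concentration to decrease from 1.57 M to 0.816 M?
28.58 s

From ln[A] = ln[A]₀ - k·t: t = ln([A]₀/[A])/k = ln(1.57/0.816)/0.0229 = ln(1.9240)/0.0229 = 0.6544/0.0229 = 28.58 s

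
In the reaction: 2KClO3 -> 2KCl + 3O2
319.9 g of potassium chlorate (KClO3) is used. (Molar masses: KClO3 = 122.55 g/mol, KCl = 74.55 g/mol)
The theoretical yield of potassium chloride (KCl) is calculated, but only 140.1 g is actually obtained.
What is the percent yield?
Moles of KClO3 = 319.9 g ÷ 122.55 g/mol = 2.61036 mol
Mole ratio: 2 mol KCl / 2 mol KClO3
Moles of KCl = 2.61036 × (2/2) = 2.61036 mol
Theoretical yield = 2.61036 mol × 74.55 g/mol = 194.6 g
Actual yield = 140.1 g
Percent yield = (140.1 / 194.6) × 100% = 72.0%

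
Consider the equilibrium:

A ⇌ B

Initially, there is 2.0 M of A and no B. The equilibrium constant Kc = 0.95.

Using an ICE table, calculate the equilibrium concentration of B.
[B] = 0.974 M

ICE: [A] = 2.0 − x, [B] = x.
Kc = x/(2.0 − x) = 0.95 ⇒ x = 0.95·2.0/(1 + 0.95) = 1.9/1.95 = 0.9744.
[B] = x = 0.974 M.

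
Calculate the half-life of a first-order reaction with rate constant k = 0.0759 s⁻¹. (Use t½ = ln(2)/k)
9.13 s

t½ = ln(2)/k = 0.6931/0.0759 = 9.13 s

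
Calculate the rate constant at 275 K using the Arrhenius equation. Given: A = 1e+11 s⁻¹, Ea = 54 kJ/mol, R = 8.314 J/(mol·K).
5.53e+00 s⁻¹

k = A·exp(-Ea/(R·T)) = 1e+11·exp(-54000/(8.314·275)) = 1e+11·exp(-23.6184) = 1e+11·5.5290e-11 = 5.53e+00 s⁻¹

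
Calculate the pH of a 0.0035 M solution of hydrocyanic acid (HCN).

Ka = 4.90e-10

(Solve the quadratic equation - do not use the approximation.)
pH = 5.88

x² + Ka×x - Ka×C = 0. Using quadratic formula: [H⁺] = 1.3093e-06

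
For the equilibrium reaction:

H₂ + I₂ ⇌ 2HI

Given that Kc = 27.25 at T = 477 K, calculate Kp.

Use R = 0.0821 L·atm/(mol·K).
K_p = 27.2500

Δn = (moles gaseous products) − (moles gaseous reactants) = 0
T = 477 K; RT = 0.0821 × 477 = 39.1617
Kp = Kc·(RT)^Δn = 27.25 × (39.1617)^0 = 27.25 × 1 = 27.2500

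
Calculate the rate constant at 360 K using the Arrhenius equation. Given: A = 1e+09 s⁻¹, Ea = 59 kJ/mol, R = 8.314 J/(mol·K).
2.75e+00 s⁻¹

k = A·exp(-Ea/(R·T)) = 1e+09·exp(-59000/(8.314·360)) = 1e+09·exp(-19.7124) = 1e+09·2.7480e-09 = 2.75e+00 s⁻¹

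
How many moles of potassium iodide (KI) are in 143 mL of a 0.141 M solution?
Moles = Molarity × Volume (L)
Moles = 0.141 M × 0.143 L = 0.02016 mol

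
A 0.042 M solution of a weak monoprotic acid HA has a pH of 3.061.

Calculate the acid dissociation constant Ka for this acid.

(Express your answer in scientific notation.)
K_a = 1.84e-05

[H⁺] = 10^(−pH) = 10^(−3.061) = 8.690e-04 M. For HA ⇌ H⁺ + A⁻, Ka = x²/(C − x) = (8.690e-04)²/(0.042 − 8.690e-04) = 1.84e-05.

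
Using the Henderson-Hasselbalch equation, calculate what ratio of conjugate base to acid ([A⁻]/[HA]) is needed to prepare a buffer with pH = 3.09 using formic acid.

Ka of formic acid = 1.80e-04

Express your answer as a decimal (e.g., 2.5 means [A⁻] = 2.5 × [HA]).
[A⁻]/[HA] = 0.221

pKa = −log(1.80e-04) = 3.7447. pH = pKa + log([A⁻]/[HA]). 3.09 = 3.7447 + log(ratio). log(ratio) = 3.09 − 3.7447 = -0.6547. ratio = 10^(-0.6547) = 0.221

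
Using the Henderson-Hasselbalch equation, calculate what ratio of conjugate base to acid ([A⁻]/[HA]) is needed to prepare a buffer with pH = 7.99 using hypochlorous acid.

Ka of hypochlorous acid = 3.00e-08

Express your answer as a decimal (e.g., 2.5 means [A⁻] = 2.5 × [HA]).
[A⁻]/[HA] = 2.932

pKa = −log(3.00e-08) = 7.5229. pH = pKa + log([A⁻]/[HA]). 7.99 = 7.5229 + log(ratio). log(ratio) = 7.99 − 7.5229 = 0.4671. ratio = 10^(0.4671) = 2.932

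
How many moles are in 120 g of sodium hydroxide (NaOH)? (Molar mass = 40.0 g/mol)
Moles = 120 g ÷ 40.0 g/mol = 3 mol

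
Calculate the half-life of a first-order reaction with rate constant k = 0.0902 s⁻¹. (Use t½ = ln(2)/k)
7.68 s

t½ = ln(2)/k = 0.6931/0.0902 = 7.68 s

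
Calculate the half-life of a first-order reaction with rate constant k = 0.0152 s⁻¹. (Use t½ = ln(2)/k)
45.60 s

t½ = ln(2)/k = 0.6931/0.0152 = 45.60 s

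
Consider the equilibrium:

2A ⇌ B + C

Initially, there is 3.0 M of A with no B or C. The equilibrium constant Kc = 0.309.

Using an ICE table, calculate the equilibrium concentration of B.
[B] = 0.790 M

ICE: [A] = 3.0 − 2x, [B] = [C] = x.
Kc = x²/(3.0 − 2x)² = 0.309 ⇒ √Kc = x/(3.0 − 2x).
x = √0.309·3.0/(1 + 2√0.309) = 0.55588·3.0/2.1118 = 0.78969.
[B] = x = 0.790 M.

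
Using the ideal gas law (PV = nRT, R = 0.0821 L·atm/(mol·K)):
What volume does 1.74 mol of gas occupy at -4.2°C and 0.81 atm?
T = -4.2°C + 273.15 = 268.95 K
V = nRT/P = (1.74 × 0.0821 × 268.95) / 0.81
V = 47.43 L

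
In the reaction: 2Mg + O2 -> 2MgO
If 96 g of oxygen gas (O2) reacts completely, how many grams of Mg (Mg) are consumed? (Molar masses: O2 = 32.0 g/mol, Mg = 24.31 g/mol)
Moles of O2 = 96 g ÷ 32.0 g/mol = 3 mol
Mole ratio: 2 mol Mg / 1 mol O2
Moles of Mg = 3 × (2/1) = 6 mol
Mass of Mg = 6 mol × 24.31 g/mol = 145.9 g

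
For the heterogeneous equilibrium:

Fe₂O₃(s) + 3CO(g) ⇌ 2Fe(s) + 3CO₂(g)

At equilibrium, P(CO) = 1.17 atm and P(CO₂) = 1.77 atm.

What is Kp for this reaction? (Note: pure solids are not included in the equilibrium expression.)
K_p = 3.462

Solids (Fe₂O₃, Fe) are excluded.
Kp = P(CO₂)³/P(CO)³ = (1.77)³/(1.17)³ = 5.545/1.602 = 3.462.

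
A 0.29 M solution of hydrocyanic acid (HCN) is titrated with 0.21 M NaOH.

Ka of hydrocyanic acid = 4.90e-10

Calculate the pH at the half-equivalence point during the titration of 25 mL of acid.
pH = pKa = 9.31

At the half-equivalence point, [HA] = [A⁻], so by Henderson–Hasselbalch pH = pKa + log(1) = pKa.
pKa = −log(4.90e-10) = 9.31.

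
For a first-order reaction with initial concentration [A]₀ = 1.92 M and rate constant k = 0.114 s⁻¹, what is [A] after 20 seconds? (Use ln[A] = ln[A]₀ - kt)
0.1964 M

ln[A] = ln[A]₀ - k·t = ln(1.92) - (0.114)·(20) = 0.6523 - 2.2800 = -1.6277
[A] = e^(-1.6277) = 0.1964 M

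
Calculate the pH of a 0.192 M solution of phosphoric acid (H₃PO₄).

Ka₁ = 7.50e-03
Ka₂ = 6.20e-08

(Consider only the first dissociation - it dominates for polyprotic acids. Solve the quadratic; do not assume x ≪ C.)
pH = 1.46

x² + Ka₁·x − Ka₁·C = 0 with Ka₁ = 7.50e-03, C = 0.192.
x = (−Ka₁ + √(Ka₁² + 4·Ka₁·C))/2 = 3.4382e-02 M, so pH = 1.46.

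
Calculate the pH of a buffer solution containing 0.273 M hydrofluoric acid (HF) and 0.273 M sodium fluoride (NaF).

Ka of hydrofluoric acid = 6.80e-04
pH = 3.17

pKa = -log(6.80e-04) = 3.17. pH = pKa + log([A⁻]/[HA]) = 3.17 + log(0.273/0.273)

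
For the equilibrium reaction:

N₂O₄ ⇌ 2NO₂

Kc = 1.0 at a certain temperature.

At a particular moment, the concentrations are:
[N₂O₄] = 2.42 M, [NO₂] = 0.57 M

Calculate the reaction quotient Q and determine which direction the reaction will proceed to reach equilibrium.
Q = 0.134, Q < K, reaction proceeds forward (toward products)

Q = ([NO₂]^2) / ([N₂O₄])
  = ((0.57)^2) / ((2.42)) = 0.3249/2.42 = 0.1343
Since Q = 0.1343 < Kc = 1.0, the reaction proceeds forward (toward products) to reach equilibrium.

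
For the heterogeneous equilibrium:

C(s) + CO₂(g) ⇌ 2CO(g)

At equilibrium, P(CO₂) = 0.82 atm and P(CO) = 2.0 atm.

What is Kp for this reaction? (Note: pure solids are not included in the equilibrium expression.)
K_p = 4.878

Solid C is excluded.
Kp = P(CO)²/P(CO₂) = (2.0)²/0.82 = 4/0.82 = 4.878.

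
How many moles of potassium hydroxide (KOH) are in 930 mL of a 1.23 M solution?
Moles = Molarity × Volume (L)
Moles = 1.23 M × 0.93 L = 1.144 mol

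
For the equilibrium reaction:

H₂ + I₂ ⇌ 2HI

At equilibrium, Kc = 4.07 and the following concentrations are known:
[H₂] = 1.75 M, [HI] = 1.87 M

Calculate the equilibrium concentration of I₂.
[I₂] = 0.4910 M

Kc = ([HI]^2) / ([H₂] × [I₂]) = 4.07
[I₂]^1 = (product terms)/(Kc · other reactant terms) = 3.4969 / (4.07 · 1.75) = 0.49097
[I₂] = 0.4910 M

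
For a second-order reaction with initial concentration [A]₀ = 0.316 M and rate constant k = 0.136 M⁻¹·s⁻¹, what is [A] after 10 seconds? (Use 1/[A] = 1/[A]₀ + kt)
0.2210 M

1/[A] = 1/[A]₀ + k·t = 1/0.316 + (0.136)·(10) = 3.1646 + 1.3600 = 4.5246
[A] = 1/4.5246 = 0.2210 M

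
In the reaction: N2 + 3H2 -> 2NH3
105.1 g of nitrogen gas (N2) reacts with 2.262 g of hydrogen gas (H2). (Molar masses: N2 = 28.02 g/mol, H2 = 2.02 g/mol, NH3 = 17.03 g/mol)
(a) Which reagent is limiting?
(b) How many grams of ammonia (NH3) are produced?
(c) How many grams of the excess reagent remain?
(a) H2, (b) 12.71 g, (c) 94.64 g

Moles of N2 = 105.1 g ÷ 28.02 g/mol = 3.75089 mol
Moles of H2 = 2.262 g ÷ 2.02 g/mol = 1.1198 mol
Moles ÷ coefficient: N2: 3.75089/1 = 3.751, H2: 1.1198/3 = 0.3733
(a) H2 has the smaller value, so H2 is the limiting reagent.
(b) Moles of NH3 = 1.1198 mol H2 × (2/3) = 0.746535 mol; mass = 0.746535 mol × 17.03 g/mol = 12.71 g
(c) N2 consumed = 1.1198 × (1/3) = 0.373267 mol; remaining = 3.75089 − 0.373267 = 3.37762 mol; mass = 3.37762 mol × 28.02 g/mol = 94.64 g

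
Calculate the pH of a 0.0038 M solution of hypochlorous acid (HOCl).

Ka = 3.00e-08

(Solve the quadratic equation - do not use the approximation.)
pH = 4.97

x² + Ka×x - Ka×C = 0. Using quadratic formula: [H⁺] = 1.0662e-05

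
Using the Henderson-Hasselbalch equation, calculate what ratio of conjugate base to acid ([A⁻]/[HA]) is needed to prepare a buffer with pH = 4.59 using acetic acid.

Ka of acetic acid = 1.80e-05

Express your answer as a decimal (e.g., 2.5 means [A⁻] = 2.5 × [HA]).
[A⁻]/[HA] = 0.700

pKa = −log(1.80e-05) = 4.7447. pH = pKa + log([A⁻]/[HA]). 4.59 = 4.7447 + log(ratio). log(ratio) = 4.59 − 4.7447 = -0.1547. ratio = 10^(-0.1547) = 0.700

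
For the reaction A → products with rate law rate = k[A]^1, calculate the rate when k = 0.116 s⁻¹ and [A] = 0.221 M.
0.02564 M/s

rate = k·[A]^1 = 0.116·(0.221)^1 = 0.116·0.221 = 0.02564 M/s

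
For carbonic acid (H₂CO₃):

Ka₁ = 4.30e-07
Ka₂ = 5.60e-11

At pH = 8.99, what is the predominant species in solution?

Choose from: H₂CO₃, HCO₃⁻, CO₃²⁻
HCO₃⁻

pKa1 = 6.37, pKa2 = 10.25. Each pKa is the crossover between adjacent species; pH = 8.99 lies in the region where HCO₃⁻ predominates.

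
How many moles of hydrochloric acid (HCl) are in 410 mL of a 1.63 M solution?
Moles = Molarity × Volume (L)
Moles = 1.63 M × 0.41 L = 0.6683 mol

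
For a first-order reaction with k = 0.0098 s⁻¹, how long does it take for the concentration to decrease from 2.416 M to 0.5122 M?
158.28 s

From ln[A] = ln[A]₀ - k·t: t = ln([A]₀/[A])/k = ln(2.416/0.5122)/0.0098 = ln(4.7169)/0.0098 = 1.5512/0.0098 = 158.28 s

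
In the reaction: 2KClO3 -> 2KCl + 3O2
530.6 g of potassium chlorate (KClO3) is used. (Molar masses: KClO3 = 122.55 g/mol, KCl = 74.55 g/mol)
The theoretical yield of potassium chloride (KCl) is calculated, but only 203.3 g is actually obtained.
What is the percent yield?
Moles of KClO3 = 530.6 g ÷ 122.55 g/mol = 4.32966 mol
Mole ratio: 2 mol KCl / 2 mol KClO3
Moles of KCl = 4.32966 × (2/2) = 4.32966 mol
Theoretical yield = 4.32966 mol × 74.55 g/mol = 322.78 g
Actual yield = 203.3 g
Percent yield = (203.3 / 322.78) × 100% = 63.0%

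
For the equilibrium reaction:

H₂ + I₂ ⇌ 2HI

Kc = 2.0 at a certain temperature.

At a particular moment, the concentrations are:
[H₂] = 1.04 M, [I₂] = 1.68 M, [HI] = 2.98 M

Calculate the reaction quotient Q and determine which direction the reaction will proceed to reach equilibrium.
Q = 5.083, Q > K, reaction proceeds reverse (toward reactants)

Q = ([HI]^2) / ([H₂] × [I₂])
  = ((2.98)^2) / ((1.04)·(1.68)) = 8.8804/1.7472 = 5.083
Since Q = 5.083 > Kc = 2.0, the reaction proceeds reverse (toward reactants) to reach equilibrium.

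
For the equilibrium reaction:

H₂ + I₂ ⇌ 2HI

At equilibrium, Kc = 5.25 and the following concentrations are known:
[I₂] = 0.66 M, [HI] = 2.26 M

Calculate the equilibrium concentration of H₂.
[H₂] = 1.4741 M

Kc = ([HI]^2) / ([H₂] × [I₂]) = 5.25
[H₂]^1 = (product terms)/(Kc · other reactant terms) = 5.1076 / (5.25 · 0.66) = 1.4741
[H₂] = 1.4741 M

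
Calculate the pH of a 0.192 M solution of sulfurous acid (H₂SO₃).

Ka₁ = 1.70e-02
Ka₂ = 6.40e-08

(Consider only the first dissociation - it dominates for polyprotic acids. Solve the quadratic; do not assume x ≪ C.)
pH = 1.31

x² + Ka₁·x − Ka₁·C = 0 with Ka₁ = 1.70e-02, C = 0.192.
x = (−Ka₁ + √(Ka₁² + 4·Ka₁·C))/2 = 4.9260e-02 M, so pH = 1.31.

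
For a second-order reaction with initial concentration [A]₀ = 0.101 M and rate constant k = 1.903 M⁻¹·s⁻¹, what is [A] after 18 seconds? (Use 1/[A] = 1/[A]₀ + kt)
0.0226 M

1/[A] = 1/[A]₀ + k·t = 1/0.101 + (1.903)·(18) = 9.9010 + 34.2540 = 44.1550
[A] = 1/44.1550 = 0.0226 M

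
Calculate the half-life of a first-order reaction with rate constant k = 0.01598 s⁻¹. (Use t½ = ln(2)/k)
43.38 s

t½ = ln(2)/k = 0.6931/0.01598 = 43.38 s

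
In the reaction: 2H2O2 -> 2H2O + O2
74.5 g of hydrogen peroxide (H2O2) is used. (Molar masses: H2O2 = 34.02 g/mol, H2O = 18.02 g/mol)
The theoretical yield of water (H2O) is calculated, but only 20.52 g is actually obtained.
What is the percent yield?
Moles of H2O2 = 74.5 g ÷ 34.02 g/mol = 2.18989 mol
Mole ratio: 2 mol H2O / 2 mol H2O2
Moles of H2O = 2.18989 × (2/2) = 2.18989 mol
Theoretical yield = 2.18989 mol × 18.02 g/mol = 39.462 g
Actual yield = 20.52 g
Percent yield = (20.52 / 39.462) × 100% = 52.0%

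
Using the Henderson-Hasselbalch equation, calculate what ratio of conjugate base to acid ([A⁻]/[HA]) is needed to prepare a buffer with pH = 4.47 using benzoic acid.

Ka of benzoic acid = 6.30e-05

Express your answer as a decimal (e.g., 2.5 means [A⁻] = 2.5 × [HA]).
[A⁻]/[HA] = 1.859

pKa = −log(6.30e-05) = 4.2007. pH = pKa + log([A⁻]/[HA]). 4.47 = 4.2007 + log(ratio). log(ratio) = 4.47 − 4.2007 = 0.2693. ratio = 10^(0.2693) = 1.859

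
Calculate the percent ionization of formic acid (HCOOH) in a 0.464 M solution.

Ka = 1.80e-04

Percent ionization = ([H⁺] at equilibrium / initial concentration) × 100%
Percent ionization = 1.95%

Let x = [H⁺]. Ka = x²/(C - x) ⇒ x² + (1.80e-04)x - (1.80e-04)(0.464) = 0. x = 9.0494e-03. Percent = (9.0494e-03/0.464) × 100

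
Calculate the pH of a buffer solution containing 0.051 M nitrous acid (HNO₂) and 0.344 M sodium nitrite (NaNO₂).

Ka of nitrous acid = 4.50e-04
pH = 4.18

pKa = -log(4.50e-04) = 3.35. pH = pKa + log([A⁻]/[HA]) = 3.35 + log(0.344/0.051)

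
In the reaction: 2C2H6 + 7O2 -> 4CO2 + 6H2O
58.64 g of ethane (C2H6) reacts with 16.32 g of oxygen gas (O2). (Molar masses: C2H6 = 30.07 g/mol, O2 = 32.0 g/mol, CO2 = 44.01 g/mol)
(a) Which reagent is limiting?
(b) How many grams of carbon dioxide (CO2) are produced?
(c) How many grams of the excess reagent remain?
(a) O2, (b) 12.83 g, (c) 54.26 g

Moles of C2H6 = 58.64 g ÷ 30.07 g/mol = 1.95012 mol
Moles of O2 = 16.32 g ÷ 32.0 g/mol = 0.51 mol
Moles ÷ coefficient: C2H6: 1.95012/2 = 0.9751, O2: 0.51/7 = 0.07286
(a) O2 has the smaller value, so O2 is the limiting reagent.
(b) Moles of CO2 = 0.51 mol O2 × (4/7) = 0.291429 mol; mass = 0.291429 mol × 44.01 g/mol = 12.83 g
(c) C2H6 consumed = 0.51 × (2/7) = 0.145714 mol; remaining = 1.95012 − 0.145714 = 1.8044 mol; mass = 1.8044 mol × 30.07 g/mol = 54.26 g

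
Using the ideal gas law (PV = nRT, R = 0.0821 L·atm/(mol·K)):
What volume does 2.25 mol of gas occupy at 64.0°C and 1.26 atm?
T = 64.0°C + 273.15 = 337.15 K
V = nRT/P = (2.25 × 0.0821 × 337.15) / 1.26
V = 49.43 L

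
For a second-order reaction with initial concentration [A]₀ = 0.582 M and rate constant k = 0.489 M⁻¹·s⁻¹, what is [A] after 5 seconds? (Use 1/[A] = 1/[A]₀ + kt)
0.2402 M

1/[A] = 1/[A]₀ + k·t = 1/0.582 + (0.489)·(5) = 1.7182 + 2.4450 = 4.1632
[A] = 1/4.1632 = 0.2402 M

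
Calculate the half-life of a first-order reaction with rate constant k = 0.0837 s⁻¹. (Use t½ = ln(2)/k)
8.28 s

t½ = ln(2)/k = 0.6931/0.0837 = 8.28 s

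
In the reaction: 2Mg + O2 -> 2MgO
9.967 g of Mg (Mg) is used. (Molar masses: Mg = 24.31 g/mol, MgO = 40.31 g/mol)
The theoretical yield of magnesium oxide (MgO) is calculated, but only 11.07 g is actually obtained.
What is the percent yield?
Moles of Mg = 9.967 g ÷ 24.31 g/mol = 0.409996 mol
Mole ratio: 2 mol MgO / 2 mol Mg
Moles of MgO = 0.409996 × (2/2) = 0.409996 mol
Theoretical yield = 0.409996 mol × 40.31 g/mol = 16.527 g
Actual yield = 11.07 g
Percent yield = (11.07 / 16.527) × 100% = 67.0%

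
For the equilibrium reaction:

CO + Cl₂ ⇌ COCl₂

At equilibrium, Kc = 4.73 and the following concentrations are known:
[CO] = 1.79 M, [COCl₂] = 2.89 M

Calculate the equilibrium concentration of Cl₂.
[Cl₂] = 0.3413 M

Kc = ([COCl₂]) / ([CO] × [Cl₂]) = 4.73
[Cl₂]^1 = (product terms)/(Kc · other reactant terms) = 2.89 / (4.73 · 1.79) = 0.34134
[Cl₂] = 0.3413 M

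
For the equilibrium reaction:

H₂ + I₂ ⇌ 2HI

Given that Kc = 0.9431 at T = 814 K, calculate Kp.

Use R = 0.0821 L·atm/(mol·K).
K_p = 0.9431

Δn = (moles gaseous products) − (moles gaseous reactants) = 0
T = 814 K; RT = 0.0821 × 814 = 66.8294
Kp = Kc·(RT)^Δn = 0.9431 × (66.8294)^0 = 0.9431 × 1 = 0.9431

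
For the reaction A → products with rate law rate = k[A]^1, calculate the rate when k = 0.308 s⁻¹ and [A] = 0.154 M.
0.04743 M/s

rate = k·[A]^1 = 0.308·(0.154)^1 = 0.308·0.154 = 0.04743 M/s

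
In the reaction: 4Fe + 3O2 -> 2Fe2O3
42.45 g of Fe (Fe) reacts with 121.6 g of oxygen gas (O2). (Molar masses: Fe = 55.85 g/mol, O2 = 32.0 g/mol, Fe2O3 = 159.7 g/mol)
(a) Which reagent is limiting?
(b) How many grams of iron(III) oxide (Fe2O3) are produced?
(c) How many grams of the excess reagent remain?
(a) Fe, (b) 60.69 g, (c) 103.4 g

Moles of Fe = 42.45 g ÷ 55.85 g/mol = 0.760072 mol
Moles of O2 = 121.6 g ÷ 32.0 g/mol = 3.8 mol
Moles ÷ coefficient: Fe: 0.760072/4 = 0.19, O2: 3.8/3 = 1.267
(a) Fe has the smaller value, so Fe is the limiting reagent.
(b) Moles of Fe2O3 = 0.760072 mol Fe × (2/4) = 0.380036 mol; mass = 0.380036 mol × 159.7 g/mol = 60.69 g
(c) O2 consumed = 0.760072 × (3/4) = 0.570054 mol; remaining = 3.8 − 0.570054 = 3.22995 mol; mass = 3.22995 mol × 32.0 g/mol = 103.4 g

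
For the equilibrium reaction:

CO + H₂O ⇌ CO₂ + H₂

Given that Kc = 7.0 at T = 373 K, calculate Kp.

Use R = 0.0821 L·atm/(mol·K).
K_p = 7.0000

Δn = (moles gaseous products) − (moles gaseous reactants) = 0
T = 373 K; RT = 0.0821 × 373 = 30.6233
Kp = Kc·(RT)^Δn = 7.0 × (30.6233)^0 = 7.0 × 1 = 7.0000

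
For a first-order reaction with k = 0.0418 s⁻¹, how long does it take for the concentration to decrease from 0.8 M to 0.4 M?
16.58 s

From ln[A] = ln[A]₀ - k·t: t = ln([A]₀/[A])/k = ln(0.8/0.4)/0.0418 = ln(2.0000)/0.0418 = 0.6931/0.0418 = 16.58 s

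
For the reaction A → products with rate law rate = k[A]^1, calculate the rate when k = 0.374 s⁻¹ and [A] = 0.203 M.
0.07592 M/s

rate = k·[A]^1 = 0.374·(0.203)^1 = 0.374·0.203 = 0.07592 M/s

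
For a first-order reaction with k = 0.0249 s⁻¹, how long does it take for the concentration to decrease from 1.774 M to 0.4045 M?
59.37 s

From ln[A] = ln[A]₀ - k·t: t = ln([A]₀/[A])/k = ln(1.774/0.4045)/0.0249 = ln(4.3857)/0.0249 = 1.4783/0.0249 = 59.37 s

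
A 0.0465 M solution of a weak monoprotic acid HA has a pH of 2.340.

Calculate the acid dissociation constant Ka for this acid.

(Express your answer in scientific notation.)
K_a = 4.98e-04

[H⁺] = 10^(−pH) = 10^(−2.340) = 4.571e-03 M. For HA ⇌ H⁺ + A⁻, Ka = x²/(C − x) = (4.571e-03)²/(0.0465 − 4.571e-03) = 4.98e-04.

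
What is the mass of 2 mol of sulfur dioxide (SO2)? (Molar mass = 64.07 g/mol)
Mass = 2 mol × 64.07 g/mol = 128.1 g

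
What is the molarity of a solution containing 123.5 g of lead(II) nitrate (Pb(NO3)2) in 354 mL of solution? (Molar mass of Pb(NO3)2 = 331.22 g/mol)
Moles of Pb(NO3)2 = 123.5 g ÷ 331.22 g/mol = 0.372864 mol
Volume = 354 mL = 0.354 L
Molarity = 0.372864 mol ÷ 0.354 L = 1.053 M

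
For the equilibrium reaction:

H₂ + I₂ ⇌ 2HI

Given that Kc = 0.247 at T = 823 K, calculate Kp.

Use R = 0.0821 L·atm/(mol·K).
K_p = 0.2470

Δn = (moles gaseous products) − (moles gaseous reactants) = 0
T = 823 K; RT = 0.0821 × 823 = 67.5683
Kp = Kc·(RT)^Δn = 0.247 × (67.5683)^0 = 0.247 × 1 = 0.2470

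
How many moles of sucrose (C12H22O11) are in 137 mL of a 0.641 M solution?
Moles = Molarity × Volume (L)
Moles = 0.641 M × 0.137 L = 0.08782 mol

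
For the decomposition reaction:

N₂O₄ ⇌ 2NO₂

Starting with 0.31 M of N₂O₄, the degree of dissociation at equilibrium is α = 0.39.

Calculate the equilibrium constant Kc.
K_c = 0.3092

x = α·[A]₀ = 0.39 × 0.31 = 0.1209 M dissociated.
At eq: [N₂O₄] = 0.31 − 0.1209 = 0.1891 M; [NO₂] = 2x = 0.2418 M.
Kc = [NO₂]²/[N₂O₄] = (0.2418)²/0.1891 = 0.3092.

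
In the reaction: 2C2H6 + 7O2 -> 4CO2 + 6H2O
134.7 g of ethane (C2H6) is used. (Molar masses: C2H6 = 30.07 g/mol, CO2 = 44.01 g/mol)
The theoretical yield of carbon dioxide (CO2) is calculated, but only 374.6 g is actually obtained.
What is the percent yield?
Moles of C2H6 = 134.7 g ÷ 30.07 g/mol = 4.47955 mol
Mole ratio: 4 mol CO2 / 2 mol C2H6
Moles of CO2 = 4.47955 × (4/2) = 8.9591 mol
Theoretical yield = 8.9591 mol × 44.01 g/mol = 394.29 g
Actual yield = 374.6 g
Percent yield = (374.6 / 394.29) × 100% = 95.0%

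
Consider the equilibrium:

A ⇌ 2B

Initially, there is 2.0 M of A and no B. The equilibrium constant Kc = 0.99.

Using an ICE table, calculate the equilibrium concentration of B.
[B] = 1.181 M

ICE: [A] = 2.0 − x, [B] = 2x.
Kc = (2x)²/(2.0 − x) = 0.99 ⇒ 4x² + 0.99x − 1.98 = 0.
x = (−0.99 + √(0.99² + 4·4·1.98))/(2·4) = (−0.99 + √32.66)/8 = 0.59061.
[B] = 2x = 1.181 M.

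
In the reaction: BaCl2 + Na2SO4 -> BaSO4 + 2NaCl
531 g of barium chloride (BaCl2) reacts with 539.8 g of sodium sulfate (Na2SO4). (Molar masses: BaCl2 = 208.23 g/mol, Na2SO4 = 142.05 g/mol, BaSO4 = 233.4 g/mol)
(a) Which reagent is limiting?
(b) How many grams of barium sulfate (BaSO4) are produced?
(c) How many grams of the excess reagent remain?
(a) BaCl2, (b) 595.2 g, (c) 177.6 g

Moles of BaCl2 = 531 g ÷ 208.23 g/mol = 2.55006 mol
Moles of Na2SO4 = 539.8 g ÷ 142.05 g/mol = 3.80007 mol
Moles ÷ coefficient: BaCl2: 2.55006/1 = 2.55, Na2SO4: 3.80007/1 = 3.8
(a) BaCl2 has the smaller value, so BaCl2 is the limiting reagent.
(b) Moles of BaSO4 = 2.55006 mol BaCl2 × (1/1) = 2.55006 mol; mass = 2.55006 mol × 233.4 g/mol = 595.2 g
(c) Na2SO4 consumed = 2.55006 × (1/1) = 2.55006 mol; remaining = 3.80007 − 2.55006 = 1.25001 mol; mass = 1.25001 mol × 142.05 g/mol = 177.6 g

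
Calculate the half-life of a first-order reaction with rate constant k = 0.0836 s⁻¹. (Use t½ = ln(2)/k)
8.29 s

t½ = ln(2)/k = 0.6931/0.0836 = 8.29 s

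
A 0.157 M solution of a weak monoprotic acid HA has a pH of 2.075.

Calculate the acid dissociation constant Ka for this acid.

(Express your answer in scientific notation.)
K_a = 4.76e-04

[H⁺] = 10^(−pH) = 10^(−2.075) = 8.414e-03 M. For HA ⇌ H⁺ + A⁻, Ka = x²/(C − x) = (8.414e-03)²/(0.157 − 8.414e-03) = 4.76e-04.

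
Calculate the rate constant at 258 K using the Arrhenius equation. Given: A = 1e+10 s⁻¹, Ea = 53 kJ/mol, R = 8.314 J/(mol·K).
1.86e-01 s⁻¹

k = A·exp(-Ea/(R·T)) = 1e+10·exp(-53000/(8.314·258)) = 1e+10·exp(-24.7085) = 1e+10·1.8588e-11 = 1.86e-01 s⁻¹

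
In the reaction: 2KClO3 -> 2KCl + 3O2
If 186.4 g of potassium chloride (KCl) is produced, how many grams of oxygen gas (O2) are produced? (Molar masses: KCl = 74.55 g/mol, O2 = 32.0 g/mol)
Moles of KCl = 186.4 g ÷ 74.55 g/mol = 2.50034 mol
Mole ratio: 3 mol O2 / 2 mol KCl
Moles of O2 = 2.50034 × (3/2) = 3.7505 mol
Mass of O2 = 3.7505 mol × 32.0 g/mol = 120 g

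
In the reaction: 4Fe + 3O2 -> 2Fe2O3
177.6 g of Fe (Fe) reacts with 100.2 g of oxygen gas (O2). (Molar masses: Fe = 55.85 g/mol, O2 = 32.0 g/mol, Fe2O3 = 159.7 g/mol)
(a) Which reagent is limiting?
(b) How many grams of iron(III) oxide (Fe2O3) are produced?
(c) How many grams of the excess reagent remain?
(a) Fe, (b) 253.9 g, (c) 23.88 g

Moles of Fe = 177.6 g ÷ 55.85 g/mol = 3.17995 mol
Moles of O2 = 100.2 g ÷ 32.0 g/mol = 3.13125 mol
Moles ÷ coefficient: Fe: 3.17995/4 = 0.795, O2: 3.13125/3 = 1.044
(a) Fe has the smaller value, so Fe is the limiting reagent.
(b) Moles of Fe2O3 = 3.17995 mol Fe × (2/4) = 1.58997 mol; mass = 1.58997 mol × 159.7 g/mol = 253.9 g
(c) O2 consumed = 3.17995 × (3/4) = 2.38496 mol; remaining = 3.13125 − 2.38496 = 0.74629 mol; mass = 0.74629 mol × 32.0 g/mol = 23.88 g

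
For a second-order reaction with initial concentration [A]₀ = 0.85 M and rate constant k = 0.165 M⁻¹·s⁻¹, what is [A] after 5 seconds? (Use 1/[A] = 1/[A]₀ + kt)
0.4996 M

1/[A] = 1/[A]₀ + k·t = 1/0.85 + (0.165)·(5) = 1.1765 + 0.8250 = 2.0015
[A] = 1/2.0015 = 0.4996 M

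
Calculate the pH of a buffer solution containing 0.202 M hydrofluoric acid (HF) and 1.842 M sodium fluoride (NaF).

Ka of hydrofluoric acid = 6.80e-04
pH = 4.13

pKa = -log(6.80e-04) = 3.17. pH = pKa + log([A⁻]/[HA]) = 3.17 + log(1.842/0.202)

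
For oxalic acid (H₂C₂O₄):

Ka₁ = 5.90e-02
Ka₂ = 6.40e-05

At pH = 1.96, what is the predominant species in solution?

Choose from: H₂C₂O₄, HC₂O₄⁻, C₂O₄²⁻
HC₂O₄⁻

pKa1 = 1.23, pKa2 = 4.19. Each pKa is the crossover between adjacent species; pH = 1.96 lies in the region where HC₂O₄⁻ predominates.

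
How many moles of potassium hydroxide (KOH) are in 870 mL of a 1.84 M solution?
Moles = Molarity × Volume (L)
Moles = 1.84 M × 0.87 L = 1.601 mol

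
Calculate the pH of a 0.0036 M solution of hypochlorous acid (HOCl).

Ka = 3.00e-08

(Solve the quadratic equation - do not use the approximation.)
pH = 4.98

x² + Ka×x - Ka×C = 0. Using quadratic formula: [H⁺] = 1.0377e-05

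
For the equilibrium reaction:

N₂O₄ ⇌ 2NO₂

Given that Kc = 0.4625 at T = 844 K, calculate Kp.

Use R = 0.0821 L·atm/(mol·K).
K_p = 32.0477

Δn = (moles gaseous products) − (moles gaseous reactants) = 1
T = 844 K; RT = 0.0821 × 844 = 69.2924
Kp = Kc·(RT)^Δn = 0.4625 × (69.2924)^1 = 0.4625 × 69.2924 = 32.0477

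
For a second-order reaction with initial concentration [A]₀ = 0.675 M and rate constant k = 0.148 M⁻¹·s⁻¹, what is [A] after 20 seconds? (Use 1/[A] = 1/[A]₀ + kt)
0.2252 M

1/[A] = 1/[A]₀ + k·t = 1/0.675 + (0.148)·(20) = 1.4815 + 2.9600 = 4.4415
[A] = 1/4.4415 = 0.2252 M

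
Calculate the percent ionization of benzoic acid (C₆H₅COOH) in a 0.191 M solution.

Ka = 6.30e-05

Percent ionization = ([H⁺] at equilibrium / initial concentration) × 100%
Percent ionization = 1.8%

Let x = [H⁺]. Ka = x²/(C - x) ⇒ x² + (6.30e-05)x - (6.30e-05)(0.191) = 0. x = 3.4375e-03. Percent = (3.4375e-03/0.191) × 100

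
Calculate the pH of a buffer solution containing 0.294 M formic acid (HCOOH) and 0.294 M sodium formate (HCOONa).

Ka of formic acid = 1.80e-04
pH = 3.74

pKa = -log(1.80e-04) = 3.74. pH = pKa + log([A⁻]/[HA]) = 3.74 + log(0.294/0.294)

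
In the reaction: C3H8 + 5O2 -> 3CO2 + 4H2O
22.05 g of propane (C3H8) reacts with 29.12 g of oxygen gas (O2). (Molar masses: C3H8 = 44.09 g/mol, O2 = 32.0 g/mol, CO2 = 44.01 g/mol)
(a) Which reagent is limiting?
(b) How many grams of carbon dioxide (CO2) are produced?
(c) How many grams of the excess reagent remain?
(a) O2, (b) 24.03 g, (c) 14.03 g

Moles of C3H8 = 22.05 g ÷ 44.09 g/mol = 0.500113 mol
Moles of O2 = 29.12 g ÷ 32.0 g/mol = 0.91 mol
Moles ÷ coefficient: C3H8: 0.500113/1 = 0.5001, O2: 0.91/5 = 0.182
(a) O2 has the smaller value, so O2 is the limiting reagent.
(b) Moles of CO2 = 0.91 mol O2 × (3/5) = 0.546 mol; mass = 0.546 mol × 44.01 g/mol = 24.03 g
(c) C3H8 consumed = 0.91 × (1/5) = 0.182 mol; remaining = 0.500113 − 0.182 = 0.318113 mol; mass = 0.318113 mol × 44.09 g/mol = 14.03 g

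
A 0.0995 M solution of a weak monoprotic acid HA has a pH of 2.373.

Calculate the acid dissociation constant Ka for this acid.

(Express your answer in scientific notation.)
K_a = 1.88e-04

[H⁺] = 10^(−pH) = 10^(−2.373) = 4.236e-03 M. For HA ⇌ H⁺ + A⁻, Ka = x²/(C − x) = (4.236e-03)²/(0.0995 − 4.236e-03) = 1.88e-04.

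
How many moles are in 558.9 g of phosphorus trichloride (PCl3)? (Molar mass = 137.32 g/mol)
Moles = 558.9 g ÷ 137.32 g/mol = 4.07 mol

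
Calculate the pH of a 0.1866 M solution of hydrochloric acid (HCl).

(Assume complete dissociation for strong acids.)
pH = 0.73

[H⁺] = 0.1866 M for strong acid. pH = -log[H⁺] = -log(0.1866)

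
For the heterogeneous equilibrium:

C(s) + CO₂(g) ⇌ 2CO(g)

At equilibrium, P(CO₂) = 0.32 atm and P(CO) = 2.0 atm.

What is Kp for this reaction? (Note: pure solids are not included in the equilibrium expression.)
K_p = 12.500

Solid C is excluded.
Kp = P(CO)²/P(CO₂) = (2.0)²/0.32 = 4/0.32 = 12.500.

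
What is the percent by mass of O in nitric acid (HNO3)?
Mass of O in formula = 16.0 × 3 = 48 g/mol
Molar mass = 63.02 g/mol
% O = (48/63.02) × 100% = 76.17%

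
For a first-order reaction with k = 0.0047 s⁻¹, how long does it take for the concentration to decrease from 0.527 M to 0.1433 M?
277.08 s

From ln[A] = ln[A]₀ - k·t: t = ln([A]₀/[A])/k = ln(0.527/0.1433)/0.0047 = ln(3.6776)/0.0047 = 1.3023/0.0047 = 277.08 s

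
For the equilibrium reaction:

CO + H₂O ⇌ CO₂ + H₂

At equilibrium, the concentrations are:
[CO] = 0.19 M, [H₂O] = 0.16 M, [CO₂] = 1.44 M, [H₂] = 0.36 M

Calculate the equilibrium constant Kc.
K_c = 17.0526

Kc = ([CO₂] × [H₂]) / ([CO] × [H₂O])
   = ((1.44)·(0.36)) / ((0.19)·(0.16))
   = 0.5184 / 0.0304 = 17.0526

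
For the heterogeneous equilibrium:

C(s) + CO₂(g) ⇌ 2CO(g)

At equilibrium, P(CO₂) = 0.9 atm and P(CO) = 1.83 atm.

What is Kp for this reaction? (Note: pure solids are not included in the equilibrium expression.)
K_p = 3.721

Solid C is excluded.
Kp = P(CO)²/P(CO₂) = (1.83)²/0.9 = 3.349/0.9 = 3.721.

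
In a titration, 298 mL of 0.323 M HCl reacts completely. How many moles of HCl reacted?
Moles = Molarity × Volume (L)
Moles = 0.323 M × 0.298 L = 0.09625 mol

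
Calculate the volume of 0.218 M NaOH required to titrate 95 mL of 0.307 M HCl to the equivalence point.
V_{base} = 133.8 mL

At equivalence: moles acid = moles base.
moles HCl = 0.307 M × 0.095 L = 0.029165 mol
V_NaOH = 0.029165 mol ÷ 0.218 M = 0.1338 L = 133.8 mL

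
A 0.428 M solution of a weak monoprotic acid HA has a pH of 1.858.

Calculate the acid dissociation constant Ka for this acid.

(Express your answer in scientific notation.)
K_a = 4.64e-04

[H⁺] = 10^(−pH) = 10^(−1.858) = 1.387e-02 M. For HA ⇌ H⁺ + A⁻, Ka = x²/(C − x) = (1.387e-02)²/(0.428 − 1.387e-02) = 4.64e-04.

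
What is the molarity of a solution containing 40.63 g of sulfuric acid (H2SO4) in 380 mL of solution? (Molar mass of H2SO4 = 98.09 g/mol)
Moles of H2SO4 = 40.63 g ÷ 98.09 g/mol = 0.414211 mol
Volume = 380 mL = 0.38 L
Molarity = 0.414211 mol ÷ 0.38 L = 1.09 M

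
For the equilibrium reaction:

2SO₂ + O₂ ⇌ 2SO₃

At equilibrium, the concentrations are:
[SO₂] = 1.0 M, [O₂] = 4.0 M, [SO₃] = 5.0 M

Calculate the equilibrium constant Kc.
K_c = 6.2500

Kc = ([SO₃]^2) / ([SO₂]^2 × [O₂])
   = ((5.0)^2) / ((1.0)^2·(4.0))
   = 25 / 4 = 6.2500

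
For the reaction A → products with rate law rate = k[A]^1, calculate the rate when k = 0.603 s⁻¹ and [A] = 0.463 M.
0.2792 M/s

rate = k·[A]^1 = 0.603·(0.463)^1 = 0.603·0.463 = 0.2792 M/s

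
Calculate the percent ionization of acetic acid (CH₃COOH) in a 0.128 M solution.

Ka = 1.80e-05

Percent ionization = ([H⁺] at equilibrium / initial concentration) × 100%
Percent ionization = 1.18%

Let x = [H⁺]. Ka = x²/(C - x) ⇒ x² + (1.80e-05)x - (1.80e-05)(0.128) = 0. x = 1.5089e-03. Percent = (1.5089e-03/0.128) × 100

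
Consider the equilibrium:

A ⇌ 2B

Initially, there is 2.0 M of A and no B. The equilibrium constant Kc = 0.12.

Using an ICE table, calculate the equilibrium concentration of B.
[B] = 0.461 M

ICE: [A] = 2.0 − x, [B] = 2x.
Kc = (2x)²/(2.0 − x) = 0.12 ⇒ 4x² + 0.12x − 0.24 = 0.
x = (−0.12 + √(0.12² + 4·4·0.24))/(2·4) = (−0.12 + √3.8544)/8 = 0.23041.
[B] = 2x = 0.461 M.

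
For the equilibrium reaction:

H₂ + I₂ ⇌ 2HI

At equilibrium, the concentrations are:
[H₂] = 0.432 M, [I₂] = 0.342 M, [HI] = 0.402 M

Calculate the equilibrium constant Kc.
K_c = 1.0938

Kc = ([HI]^2) / ([H₂] × [I₂])
   = ((0.402)^2) / ((0.432)·(0.342))
   = 0.1616 / 0.14774 = 1.0938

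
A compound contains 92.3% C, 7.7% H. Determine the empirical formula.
Moles of C = 92.3 g / 12.01 g/mol = 7.685 mol
Moles of H = 7.7 g / 1.008 g/mol = 7.639 mol

Smallest moles = 7.639
Divide all by smallest:
C: 7.685 / 7.639 = 1.01
H: 7.639 / 7.639 = 1.00

Empirical formula: CH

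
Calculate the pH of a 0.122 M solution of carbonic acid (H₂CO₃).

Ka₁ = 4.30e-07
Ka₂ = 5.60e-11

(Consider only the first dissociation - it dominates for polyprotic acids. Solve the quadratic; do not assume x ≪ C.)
pH = 3.64

x² + Ka₁·x − Ka₁·C = 0 with Ka₁ = 4.30e-07, C = 0.122.
x = (−Ka₁ + √(Ka₁² + 4·Ka₁·C))/2 = 2.2883e-04 M, so pH = 3.64.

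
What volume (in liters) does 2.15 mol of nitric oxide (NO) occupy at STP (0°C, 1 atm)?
At STP, 1 mol of gas occupies 22.4 L
Volume = 2.15 mol × 22.4 L/mol = 48.16 L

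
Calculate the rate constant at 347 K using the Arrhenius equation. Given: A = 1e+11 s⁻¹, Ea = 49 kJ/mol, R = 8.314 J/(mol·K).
4.20e+03 s⁻¹

k = A·exp(-Ea/(R·T)) = 1e+11·exp(-49000/(8.314·347)) = 1e+11·exp(-16.9846) = 1e+11·4.2040e-08 = 4.20e+03 s⁻¹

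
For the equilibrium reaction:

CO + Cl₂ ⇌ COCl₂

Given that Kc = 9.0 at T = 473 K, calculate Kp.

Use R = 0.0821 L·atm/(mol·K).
K_p = 0.2318

Δn = (moles gaseous products) − (moles gaseous reactants) = -1
T = 473 K; RT = 0.0821 × 473 = 38.8333
Kp = Kc·(RT)^Δn = 9.0 × (38.8333)^-1 = 9.0 × 0.0257511 = 0.2318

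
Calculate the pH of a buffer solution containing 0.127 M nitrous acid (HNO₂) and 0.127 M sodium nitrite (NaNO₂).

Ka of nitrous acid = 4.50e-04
pH = 3.35

pKa = -log(4.50e-04) = 3.35. pH = pKa + log([A⁻]/[HA]) = 3.35 + log(0.127/0.127)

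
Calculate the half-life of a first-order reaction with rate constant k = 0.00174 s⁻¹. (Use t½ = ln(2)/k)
398.36 s

t½ = ln(2)/k = 0.6931/0.00174 = 398.36 s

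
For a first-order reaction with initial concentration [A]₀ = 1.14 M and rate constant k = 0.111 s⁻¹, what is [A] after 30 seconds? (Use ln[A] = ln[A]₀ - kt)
0.0408 M

ln[A] = ln[A]₀ - k·t = ln(1.14) - (0.111)·(30) = 0.1310 - 3.3300 = -3.1990
[A] = e^(-3.1990) = 0.0408 M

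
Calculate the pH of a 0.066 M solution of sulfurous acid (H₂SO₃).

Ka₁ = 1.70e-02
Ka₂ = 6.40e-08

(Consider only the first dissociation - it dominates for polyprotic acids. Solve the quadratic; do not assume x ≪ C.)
pH = 1.58

x² + Ka₁·x − Ka₁·C = 0 with Ka₁ = 1.70e-02, C = 0.066.
x = (−Ka₁ + √(Ka₁² + 4·Ka₁·C))/2 = 2.6058e-02 M, so pH = 1.58.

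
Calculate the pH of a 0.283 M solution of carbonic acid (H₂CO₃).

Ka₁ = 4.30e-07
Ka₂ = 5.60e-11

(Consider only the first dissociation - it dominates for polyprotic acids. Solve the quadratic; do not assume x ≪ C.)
pH = 3.46

x² + Ka₁·x − Ka₁·C = 0 with Ka₁ = 4.30e-07, C = 0.283.
x = (−Ka₁ + √(Ka₁² + 4·Ka₁·C))/2 = 3.4863e-04 M, so pH = 3.46.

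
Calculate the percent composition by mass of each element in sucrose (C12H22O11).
C: 42.10%, H: 6.48%, O: 51.42%

Molar mass of C12H22O11 = 342.3 g/mol
% C = (12 × 12.01) / 342.3 × 100% = 144.12 / 342.3 × 100% = 42.10%
% H = (22 × 1.008) / 342.3 × 100% = 22.176 / 342.3 × 100% = 6.48%
% O = (11 × 16.0) / 342.3 × 100% = 176 / 342.3 × 100% = 51.42%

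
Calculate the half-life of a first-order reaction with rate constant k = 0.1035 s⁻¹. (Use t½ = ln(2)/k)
6.70 s

t½ = ln(2)/k = 0.6931/0.1035 = 6.70 s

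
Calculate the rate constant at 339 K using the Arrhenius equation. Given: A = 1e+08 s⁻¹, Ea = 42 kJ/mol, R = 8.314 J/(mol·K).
3.37e+01 s⁻¹

k = A·exp(-Ea/(R·T)) = 1e+08·exp(-42000/(8.314·339)) = 1e+08·exp(-14.9018) = 1e+08·3.3746e-07 = 3.37e+01 s⁻¹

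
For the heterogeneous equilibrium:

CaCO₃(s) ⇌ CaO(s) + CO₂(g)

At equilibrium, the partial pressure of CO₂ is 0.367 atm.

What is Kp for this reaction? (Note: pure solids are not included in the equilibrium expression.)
K_p = 0.367

Solids (CaCO₃, CaO) have activity 1 and are excluded.
Kp = P(CO₂) = 0.367.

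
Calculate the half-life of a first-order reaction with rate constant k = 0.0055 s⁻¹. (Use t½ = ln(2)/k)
126.03 s

t½ = ln(2)/k = 0.6931/0.0055 = 126.03 s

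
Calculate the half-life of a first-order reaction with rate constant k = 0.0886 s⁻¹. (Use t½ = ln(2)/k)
7.82 s

t½ = ln(2)/k = 0.6931/0.0886 = 7.82 s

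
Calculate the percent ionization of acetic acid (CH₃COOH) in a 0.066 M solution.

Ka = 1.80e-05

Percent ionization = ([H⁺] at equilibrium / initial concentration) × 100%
Percent ionization = 1.64%

Let x = [H⁺]. Ka = x²/(C - x) ⇒ x² + (1.80e-05)x - (1.80e-05)(0.066) = 0. x = 1.0810e-03. Percent = (1.0810e-03/0.066) × 100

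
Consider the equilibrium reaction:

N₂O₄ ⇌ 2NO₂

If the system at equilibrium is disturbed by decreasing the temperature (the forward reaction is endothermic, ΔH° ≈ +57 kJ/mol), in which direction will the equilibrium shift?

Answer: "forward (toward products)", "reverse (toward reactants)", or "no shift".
reverse (toward reactants)

Apply Le Chatelier's principle: system shifts to counteract the change.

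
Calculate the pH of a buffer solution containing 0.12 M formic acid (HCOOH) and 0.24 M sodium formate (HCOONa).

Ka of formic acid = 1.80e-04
pH = 4.05

pKa = -log(1.80e-04) = 3.74. pH = pKa + log([A⁻]/[HA]) = 3.74 + log(0.24/0.12)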